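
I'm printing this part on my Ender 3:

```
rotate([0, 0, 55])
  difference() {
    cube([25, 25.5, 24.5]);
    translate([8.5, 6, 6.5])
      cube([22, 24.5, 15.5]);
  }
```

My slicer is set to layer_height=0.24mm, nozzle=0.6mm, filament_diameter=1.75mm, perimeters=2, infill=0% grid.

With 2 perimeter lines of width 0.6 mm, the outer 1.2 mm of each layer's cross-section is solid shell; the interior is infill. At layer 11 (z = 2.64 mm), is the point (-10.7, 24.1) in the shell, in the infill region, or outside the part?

At z = 2.64 mm: the 25×25.5 cube contributes its full rectangle; the cube at (8.5, 6) does not reach this height (z outside [6.5, 22]); Taking the first minus the rest: none of the subtracted shapes is present at this height, so the 25×25.5 cube is unchanged — 1 connected region; (rotated 55° about Z; rotation is an isometry so areas/perimeters/island counts are preserved). Overall, the cross-section is a single solid region. Undo the 55° rotation: the query point maps to (13.604, 22.588) in the un-rotated model frame. The nearest boundary edge runs (25.00, 25.50)→(0.00, 25.50); distance from the point to it = 2.91 mm. The point is inside the cross-section and 2.91 mm from the nearest boundary — more than the 1.2 mm shell width (2 × 0.6), so it's in the infill interior.

infill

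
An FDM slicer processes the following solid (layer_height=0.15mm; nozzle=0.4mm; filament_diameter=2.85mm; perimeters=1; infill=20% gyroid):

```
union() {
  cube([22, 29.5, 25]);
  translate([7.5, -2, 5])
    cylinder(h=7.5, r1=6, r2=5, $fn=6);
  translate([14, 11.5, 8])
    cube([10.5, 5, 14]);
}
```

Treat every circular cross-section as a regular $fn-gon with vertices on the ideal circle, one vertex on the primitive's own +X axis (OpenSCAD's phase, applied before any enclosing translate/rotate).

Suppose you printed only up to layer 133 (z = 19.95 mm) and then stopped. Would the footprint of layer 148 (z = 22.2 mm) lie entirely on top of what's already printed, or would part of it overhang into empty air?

Compare the two slices. At z = 19.95: the cube (footprint 22×29.5) is included at this height (area 649.00 mm²); the cone at (7.5, -2) is absent (z outside [5, 12.5]); the cube at (14, 11.5) is present — its section is the full 10.5×5 rectangle (area 52.50 mm²); Taking the union: the regions partially overlap — summed areas 701.50 mm² minus the doubly-counted overlap 40.00 mm² gives 661.50 mm² — area = 661.50 mm². At z = 22.2: the cube (footprint 22×29.5) is included at this height (area 649.00 mm²); the cone at (7.5, -2) is not intersected at this z (z outside [5, 12.5]); the cube at (14, 11.5) is absent (z outside [8, 22]); Taking the union: only the 22×29.5 cube is present, so the union is just that shape — area = 649.00 mm². Checking containment: the cross-section at z = 22.2 is a subset of the cross-section at z = 19.95.

entirely on top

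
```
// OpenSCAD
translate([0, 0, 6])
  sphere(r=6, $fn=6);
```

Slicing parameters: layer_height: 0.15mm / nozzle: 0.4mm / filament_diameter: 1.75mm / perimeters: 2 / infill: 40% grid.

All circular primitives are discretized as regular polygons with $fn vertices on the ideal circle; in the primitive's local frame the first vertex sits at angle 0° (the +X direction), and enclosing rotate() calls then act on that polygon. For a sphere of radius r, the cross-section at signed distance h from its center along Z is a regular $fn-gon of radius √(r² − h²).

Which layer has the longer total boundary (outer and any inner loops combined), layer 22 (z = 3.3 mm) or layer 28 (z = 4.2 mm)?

Layer 22 (z = 3.3): the r=6 sphere contributes a regular 6-gon of circumradius √(6²−2.7²) = 5.358 (perimeter = 2·6·5.358·sin(180°/6) = 32.15 mm). So its perimeter = 32.15 mm. Layer 28 (z = 4.2): the r=6 sphere slices to a regular 6-gon of circumradius 5.724 (√(r²−h²) with h=1.8 from center) (perimeter = 2·6·5.724·sin(180°/6) = 34.34 mm). So its perimeter = 34.34 mm. Layer 28 is larger (34.34 vs 32.15 mm).

layer 28 (z = 4.2 mm)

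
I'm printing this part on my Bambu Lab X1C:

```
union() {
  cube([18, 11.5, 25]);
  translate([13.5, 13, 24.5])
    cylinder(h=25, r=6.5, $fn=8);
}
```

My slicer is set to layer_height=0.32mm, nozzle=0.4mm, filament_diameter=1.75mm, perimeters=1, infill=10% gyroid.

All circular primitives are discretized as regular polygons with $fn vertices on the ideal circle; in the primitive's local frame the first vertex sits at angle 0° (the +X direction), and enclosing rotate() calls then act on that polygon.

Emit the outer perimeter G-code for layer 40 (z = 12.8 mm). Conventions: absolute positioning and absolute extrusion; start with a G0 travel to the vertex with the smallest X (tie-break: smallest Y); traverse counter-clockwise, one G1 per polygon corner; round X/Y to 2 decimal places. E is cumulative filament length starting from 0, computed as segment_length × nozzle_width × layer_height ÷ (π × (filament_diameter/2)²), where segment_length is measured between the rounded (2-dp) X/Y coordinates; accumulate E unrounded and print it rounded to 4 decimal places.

G0 X0.00 Y0.00 Z12.80
G1 X18.00 Y0.00 E0.9579
G1 X18.00 Y11.50 E1.5699
G1 X0.00 Y11.50 E2.5278
G1 X0.00 Y0.00 E3.1398

At z = 12.8 mm: the cube (footprint 18×11.5) is included at this height; the cylinder at (13.5, 13) is not intersected at this z (z outside [24.5, 49.5]); Combining (union): only the 18×11.5 cube is present, so the union is just that shape — 1 connected region. The outline is a single polygon with 4 vertices. Extrusion per mm of travel: 0.4 × 0.32 / (π × 0.875²) = 0.053216. Accumulating E over each segment gives final E = 3.1398.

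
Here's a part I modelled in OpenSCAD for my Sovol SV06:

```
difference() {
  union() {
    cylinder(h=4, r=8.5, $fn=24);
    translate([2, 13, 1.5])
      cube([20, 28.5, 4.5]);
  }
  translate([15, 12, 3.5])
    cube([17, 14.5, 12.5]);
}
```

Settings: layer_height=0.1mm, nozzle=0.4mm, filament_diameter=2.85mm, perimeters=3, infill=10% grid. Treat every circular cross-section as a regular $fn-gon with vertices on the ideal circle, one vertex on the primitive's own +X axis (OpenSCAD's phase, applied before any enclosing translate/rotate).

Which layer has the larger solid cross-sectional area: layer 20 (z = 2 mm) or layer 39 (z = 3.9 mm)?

layer 20 (z = 2 mm)

Layer 20 (z = 2): the cylinder: section is a regular 24-gon, circumradius r=8.5 (area = (24/2)·8.500²·sin(360°/24) = 224.40 mm²); the 20×28.5 cube at (2, 13) contributes its full rectangle (area 570.00 mm²); Merging all regions: the 2 present regions are separate (no shared area or edge), so areas and boundary lengths simply add and each stays a separate island — area = 794.40 mm²; the cube at (15, 12) is absent (z outside [3.5, 16]); Subtracting the remaining from the first: none of the subtracted shapes is present at this height, so that combined region is unchanged — area = 794.40 mm². So its area = 794.40 mm². Layer 39 (z = 3.9): the r=8.5 cylinder contributes a regular 24-gon of circumradius 8.5 (area = (24/2)·8.500²·sin(360°/24) = 224.40 mm²); the cube at (2, 13) (footprint 20×28.5) is included at this height (area 570.00 mm²); Combining (union): the 2 present regions are separate (no shared area or edge), so areas and boundary lengths simply add and each stays a separate island — area = 794.40 mm²; the cube at (15, 12) is present — its section is the full 17×14.5 rectangle (area 246.50 mm²); After the difference (first − rest): starting from the result so far (794.40 mm²), the 17×14.5 cube at (15, 12) partially overlaps it — only the 94.50 mm² overlap (of its 246.50 mm²) is removed, clipping the outline — area = 699.90 mm². So its area = 699.90 mm². Layer 20 is larger (794.40 vs 699.90 mm²).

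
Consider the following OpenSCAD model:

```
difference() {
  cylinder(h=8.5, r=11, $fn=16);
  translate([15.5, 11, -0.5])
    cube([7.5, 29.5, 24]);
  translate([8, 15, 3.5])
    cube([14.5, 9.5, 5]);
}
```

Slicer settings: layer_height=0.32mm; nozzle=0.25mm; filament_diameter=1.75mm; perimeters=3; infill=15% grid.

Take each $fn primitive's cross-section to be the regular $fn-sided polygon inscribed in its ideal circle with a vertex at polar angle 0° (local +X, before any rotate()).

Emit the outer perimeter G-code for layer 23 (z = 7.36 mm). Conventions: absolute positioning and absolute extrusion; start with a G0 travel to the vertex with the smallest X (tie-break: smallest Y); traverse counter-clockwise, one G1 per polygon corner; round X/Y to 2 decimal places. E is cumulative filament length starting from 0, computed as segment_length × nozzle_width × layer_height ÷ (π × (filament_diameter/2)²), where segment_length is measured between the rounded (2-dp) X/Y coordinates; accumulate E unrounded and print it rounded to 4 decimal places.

G0 X-11.00 Y0.00 Z7.36
G1 X-10.16 Y-4.21 E0.1428
G1 X-7.78 Y-7.78 E0.2855
G1 X-4.21 Y-10.16 E0.4282
G1 X0.00 Y-11.00 E0.5710
G1 X4.21 Y-10.16 E0.7138
G1 X7.78 Y-7.78 E0.8565
G1 X10.16 Y-4.21 E0.9992
G1 X11.00 Y0.00 E1.1420
G1 X10.16 Y4.21 E1.2848
G1 X7.78 Y7.78 E1.4275
G1 X4.21 Y10.16 E1.5702
G1 X0.00 Y11.00 E1.7129
G1 X-4.21 Y10.16 E1.8557
G1 X-7.78 Y7.78 E1.9984
G1 X-10.16 Y4.21 E2.1411
G1 X-11.00 Y0.00 E2.2839

At z = 7.36 mm: the r=11 cylinder contributes a regular 16-gon of circumradius 11; the 7.5×29.5 cube at (15.5, 11) contributes its full rectangle; the cube at (8, 15) is present — its section is the full 14.5×9.5 rectangle; Taking the first minus the rest: starting from the r=11 cylinder, the 7.5×29.5 cube at (15.5, 11) misses the remaining region (no effect); the 14.5×9.5 cube at (8, 15) misses the remaining region (no effect) — 1 connected region. The outline is a single polygon with 16 vertices. Extrusion per mm of travel: 0.25 × 0.32 / (π × 0.875²) = 0.033260. Accumulating E over each segment gives final E = 2.2839.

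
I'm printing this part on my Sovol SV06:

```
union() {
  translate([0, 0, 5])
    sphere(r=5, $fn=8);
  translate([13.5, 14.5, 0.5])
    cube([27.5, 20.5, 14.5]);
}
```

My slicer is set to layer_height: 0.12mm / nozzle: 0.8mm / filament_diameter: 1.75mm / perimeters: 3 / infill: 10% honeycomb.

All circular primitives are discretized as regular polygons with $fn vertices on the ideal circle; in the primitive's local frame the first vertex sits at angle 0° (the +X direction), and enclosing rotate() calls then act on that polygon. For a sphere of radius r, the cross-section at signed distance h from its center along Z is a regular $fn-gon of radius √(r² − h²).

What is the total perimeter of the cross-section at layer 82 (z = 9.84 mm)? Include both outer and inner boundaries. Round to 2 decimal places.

At z = 9.84 mm: the sphere: section is a regular 8-gon, circumradius = √(r²−h²) = √(5²−4.84²) = 1.255 (perimeter = 2·8·1.255·sin(180°/8) = 7.68 mm); the 27.5×20.5 cube at (13.5, 14.5) contributes its full rectangle (perimeter 96.00 mm); Combining (union): the 2 present regions are separate (no shared area or edge), so areas and boundary lengths simply add and each stays a separate island — boundary = 103.68 mm. Overall, the cross-section has 2 separate islands. Total boundary length (outer) = 103.68 mm.

103.68 mm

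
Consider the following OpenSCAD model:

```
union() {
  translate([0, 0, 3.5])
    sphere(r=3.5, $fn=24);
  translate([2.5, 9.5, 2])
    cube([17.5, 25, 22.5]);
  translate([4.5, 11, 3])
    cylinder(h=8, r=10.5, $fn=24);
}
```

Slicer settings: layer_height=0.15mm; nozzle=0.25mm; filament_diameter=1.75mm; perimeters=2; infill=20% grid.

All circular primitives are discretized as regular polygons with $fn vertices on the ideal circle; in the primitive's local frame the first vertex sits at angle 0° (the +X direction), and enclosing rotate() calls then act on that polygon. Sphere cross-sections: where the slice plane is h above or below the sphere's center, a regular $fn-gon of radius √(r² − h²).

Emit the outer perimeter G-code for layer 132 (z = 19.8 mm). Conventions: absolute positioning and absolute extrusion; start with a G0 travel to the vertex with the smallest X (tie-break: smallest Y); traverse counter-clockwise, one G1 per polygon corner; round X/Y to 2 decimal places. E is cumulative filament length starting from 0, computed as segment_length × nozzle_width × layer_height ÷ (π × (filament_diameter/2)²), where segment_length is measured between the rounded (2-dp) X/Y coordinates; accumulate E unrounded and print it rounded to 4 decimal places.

At z = 19.8 mm: the sphere does not reach this height (|z−center|=16.300 > r=3.5); the 17.5×25 cube at (2.5, 9.5) contributes its full rectangle; the cylinder at (4.5, 11) is not intersected at this z (z outside [3, 11]); Merging all regions: only the 17.5×25 cube at (2.5, 9.5) is present, so the union is just that shape — 1 connected region. The outline is a single polygon with 4 vertices. Extrusion per mm of travel: 0.25 × 0.15 / (π × 0.875²) = 0.015591. Accumulating E over each segment gives final E = 1.3252.

G0 X2.50 Y9.50 Z19.80
G1 X20.00 Y9.50 E0.2728
G1 X20.00 Y34.50 E0.6626
G1 X2.50 Y34.50 E0.9354
G1 X2.50 Y9.50 E1.3252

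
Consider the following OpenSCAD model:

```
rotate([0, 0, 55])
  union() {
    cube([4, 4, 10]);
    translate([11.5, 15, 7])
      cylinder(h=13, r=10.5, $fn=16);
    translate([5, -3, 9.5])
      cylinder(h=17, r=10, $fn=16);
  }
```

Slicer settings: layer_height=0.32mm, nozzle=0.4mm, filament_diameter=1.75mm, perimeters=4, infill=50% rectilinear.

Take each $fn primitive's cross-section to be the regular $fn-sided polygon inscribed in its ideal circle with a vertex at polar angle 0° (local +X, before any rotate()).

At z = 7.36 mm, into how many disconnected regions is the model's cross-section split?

2

At z = 7.36 mm: the cube is present — its section is the full 4×4 rectangle; the r=10.5 cylinder at (11.5, 15) contributes a regular 16-gon of circumradius 10.5; the cylinder at (5, -3) is not intersected at this z (z outside [9.5, 26.5]); Combining (union): the 2 present regions are separate (no shared area or edge), so areas and boundary lengths simply add and each stays a separate island — 2 connected regions; (whole slice rotated 55° about Z — lengths, areas and connectivity unchanged). The result has 2 disconnected regions.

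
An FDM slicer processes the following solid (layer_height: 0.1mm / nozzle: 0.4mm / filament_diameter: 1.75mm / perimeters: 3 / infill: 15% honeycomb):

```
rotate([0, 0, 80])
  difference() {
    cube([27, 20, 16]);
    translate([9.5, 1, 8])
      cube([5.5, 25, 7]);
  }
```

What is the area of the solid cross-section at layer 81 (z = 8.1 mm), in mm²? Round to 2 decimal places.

435.50 mm²

At z = 8.1 mm: the cube is present — its section is the full 27×20 rectangle (area 540.00 mm²); the 5.5×25 cube at (9.5, 1) contributes its full rectangle (area 137.50 mm²); Subtracting the remaining from the first: starting from the 27×20 cube (540.00 mm²), the 5.5×25 cube at (9.5, 1) partially overlaps it — only the 104.50 mm² overlap (of its 137.50 mm²) is removed, clipping the outline — area = 435.50 mm²; (whole slice rotated 80° about Z — lengths, areas and connectivity unchanged). Overall, the cross-section is a single solid region. Net area = 435.50 mm².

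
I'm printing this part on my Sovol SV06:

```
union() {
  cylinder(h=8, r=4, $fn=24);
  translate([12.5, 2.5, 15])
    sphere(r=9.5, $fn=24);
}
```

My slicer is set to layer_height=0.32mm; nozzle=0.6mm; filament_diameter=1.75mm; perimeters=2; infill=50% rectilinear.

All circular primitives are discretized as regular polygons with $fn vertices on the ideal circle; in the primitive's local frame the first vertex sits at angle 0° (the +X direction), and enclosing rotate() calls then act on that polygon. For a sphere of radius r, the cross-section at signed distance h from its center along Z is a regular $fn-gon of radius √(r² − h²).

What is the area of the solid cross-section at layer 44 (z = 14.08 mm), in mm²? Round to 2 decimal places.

277.67 mm²

At z = 14.08 mm: the cylinder does not reach this height (z outside [0, 8]); the r=9.5 sphere at (12.5, 2.5) contributes a regular 24-gon of circumradius √(9.5²−0.92²) = 9.455 (area = (24/2)·9.455²·sin(360°/24) = 277.67 mm²); Combining (union): only the r=9.5 sphere at (12.5, 2.5) is present, so the union is just that shape — area = 277.67 mm². Overall, the cross-section is a single solid region. Net area = 277.67 mm².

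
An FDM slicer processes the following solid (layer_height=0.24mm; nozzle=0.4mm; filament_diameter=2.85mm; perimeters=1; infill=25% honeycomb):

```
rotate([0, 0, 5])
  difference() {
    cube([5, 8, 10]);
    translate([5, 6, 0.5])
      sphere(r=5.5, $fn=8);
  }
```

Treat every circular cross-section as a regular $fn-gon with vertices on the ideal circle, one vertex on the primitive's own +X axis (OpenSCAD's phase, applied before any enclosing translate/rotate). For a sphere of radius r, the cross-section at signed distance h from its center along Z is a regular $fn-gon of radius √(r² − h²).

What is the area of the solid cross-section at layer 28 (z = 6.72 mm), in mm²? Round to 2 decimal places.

40.00 mm²

At z = 6.72 mm: the cube (footprint 5×8) is included at this height (area 40.00 mm²); the sphere at (5, 6) is not intersected at this z (|z−center|=6.220 > r=5.5); Taking the first minus the rest: none of the subtracted shapes is present at this height, so the 5×8 cube is unchanged — area = 40.00 mm²; (rotated 5° about Z; rotation is an isometry so areas/perimeters/island counts are preserved). Overall, the cross-section is a single solid region. Net area = 40.00 mm².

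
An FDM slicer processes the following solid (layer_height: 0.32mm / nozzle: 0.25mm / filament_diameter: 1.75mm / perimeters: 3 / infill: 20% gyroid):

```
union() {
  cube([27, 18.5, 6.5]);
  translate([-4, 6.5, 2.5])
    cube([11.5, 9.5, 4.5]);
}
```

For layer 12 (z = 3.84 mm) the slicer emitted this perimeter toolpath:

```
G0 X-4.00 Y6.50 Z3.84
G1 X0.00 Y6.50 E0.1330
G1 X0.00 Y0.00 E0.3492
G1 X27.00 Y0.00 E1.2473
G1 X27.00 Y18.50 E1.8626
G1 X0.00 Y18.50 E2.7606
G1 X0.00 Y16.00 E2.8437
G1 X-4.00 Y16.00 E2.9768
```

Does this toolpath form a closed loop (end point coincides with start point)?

Start point (G0): (-4.00, 6.50). End point (last G1): the path does not return to the start — open.

no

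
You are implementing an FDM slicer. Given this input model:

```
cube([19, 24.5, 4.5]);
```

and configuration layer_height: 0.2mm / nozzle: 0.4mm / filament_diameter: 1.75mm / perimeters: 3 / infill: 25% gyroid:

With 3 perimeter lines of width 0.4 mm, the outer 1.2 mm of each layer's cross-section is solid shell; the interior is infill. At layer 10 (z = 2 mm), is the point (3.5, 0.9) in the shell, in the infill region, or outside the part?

At z = 2 mm: the 19×24.5 cube contributes its full rectangle. Overall, the cross-section is a single solid region. The nearest boundary edge runs (0.00, 0.00)→(19.00, 0.00); distance from the point to it = 0.90 mm. The point is inside the cross-section, 0.90 mm from the nearest boundary — within the 1.2 mm shell band (3 × 0.4).

shell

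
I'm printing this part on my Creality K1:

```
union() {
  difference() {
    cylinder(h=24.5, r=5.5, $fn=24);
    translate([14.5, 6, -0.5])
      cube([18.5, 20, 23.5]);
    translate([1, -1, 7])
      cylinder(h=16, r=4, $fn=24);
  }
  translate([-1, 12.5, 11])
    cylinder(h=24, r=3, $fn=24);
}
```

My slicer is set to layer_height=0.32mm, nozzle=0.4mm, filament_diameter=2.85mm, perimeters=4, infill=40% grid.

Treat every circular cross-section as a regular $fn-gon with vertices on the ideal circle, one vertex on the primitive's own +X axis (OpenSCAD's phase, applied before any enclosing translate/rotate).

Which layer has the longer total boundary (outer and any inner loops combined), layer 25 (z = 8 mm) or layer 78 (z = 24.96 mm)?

layer 25 (z = 8 mm)

Layer 25 (z = 8): the r=5.5 cylinder gives a regular 24-gon of circumradius 5.5 (constant along its height) (perimeter = 2·24·5.500·sin(180°/24) = 34.46 mm); the cube at (14.5, 6) (footprint 18.5×20) is included at this height (perimeter 77.00 mm); the cylinder at (1, -1): section is a regular 24-gon, circumradius r=4 (perimeter = 2·24·4.000·sin(180°/24) = 25.06 mm); Subtracting the remaining from the first: starting from the r=5.5 cylinder, the 18.5×20 cube at (14.5, 6) misses the remaining region (no effect); the r=4 cylinder at (1, -1) lies wholly inside it (removes its full 49.69 mm² and its 25.06 mm outline becomes a hole wall) — boundary (outer + 1 inner loop) = 59.52 mm; the cylinder at (-1, 12.5) is absent (z outside [11, 35]); Taking the union: only that combined region is present, so the union is just that shape — boundary (outer + 1 inner loop) = 59.52 mm. So its perimeter = 59.52 mm. Layer 78 (z = 24.96): the cylinder does not reach this height (z outside [0, 24.5]); the cube at (14.5, 6) is not intersected at this z (z outside [-0.5, 23]); the cylinder at (1, -1) is not intersected at this z (z outside [7, 23]); After the difference (first − rest): the first operand is absent here, so nothing remains; the r=3 cylinder at (-1, 12.5) contributes a regular 24-gon of circumradius 3 (perimeter = 2·24·3.000·sin(180°/24) = 18.80 mm); Taking the union: only the r=3 cylinder at (-1, 12.5) is present, so the union is just that shape — boundary = 18.80 mm. So its perimeter = 18.80 mm. Layer 25 is larger (59.52 vs 18.80 mm).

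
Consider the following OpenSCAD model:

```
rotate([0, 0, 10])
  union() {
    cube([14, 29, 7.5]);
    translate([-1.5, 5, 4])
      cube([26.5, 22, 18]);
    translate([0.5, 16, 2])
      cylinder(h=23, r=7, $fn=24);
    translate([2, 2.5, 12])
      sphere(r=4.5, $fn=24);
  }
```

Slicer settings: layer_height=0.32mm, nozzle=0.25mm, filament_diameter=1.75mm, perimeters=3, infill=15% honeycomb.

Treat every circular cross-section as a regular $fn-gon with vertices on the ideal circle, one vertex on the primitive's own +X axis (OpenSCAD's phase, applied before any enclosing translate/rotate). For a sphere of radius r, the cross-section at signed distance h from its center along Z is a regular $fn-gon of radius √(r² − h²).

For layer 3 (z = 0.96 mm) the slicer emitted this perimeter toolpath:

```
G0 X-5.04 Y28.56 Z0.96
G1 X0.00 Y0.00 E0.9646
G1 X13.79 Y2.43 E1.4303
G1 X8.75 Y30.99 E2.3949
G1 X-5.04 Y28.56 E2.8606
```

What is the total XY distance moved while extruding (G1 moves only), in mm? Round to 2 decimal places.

86.01 mm

Sum the Euclidean lengths of each G1 segment: total = 86.01 mm.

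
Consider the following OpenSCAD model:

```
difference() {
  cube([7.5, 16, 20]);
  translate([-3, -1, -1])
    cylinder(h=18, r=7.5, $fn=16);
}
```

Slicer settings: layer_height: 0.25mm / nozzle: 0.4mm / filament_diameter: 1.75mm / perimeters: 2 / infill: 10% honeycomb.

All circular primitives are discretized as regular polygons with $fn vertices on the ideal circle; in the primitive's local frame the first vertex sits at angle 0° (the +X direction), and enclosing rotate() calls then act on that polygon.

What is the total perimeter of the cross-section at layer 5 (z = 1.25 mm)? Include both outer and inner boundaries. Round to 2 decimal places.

44.46 mm

At z = 1.25 mm: the 7.5×16 cube contributes its full rectangle (perimeter 47.00 mm); the r=7.5 cylinder at (-3, -1) gives a regular 16-gon of circumradius 7.5 (constant along its height) (perimeter = 2·16·7.500·sin(180°/16) = 46.82 mm); After the difference (first − rest): starting from the 7.5×16 cube, the r=7.5 cylinder at (-3, -1) partially overlaps it — only the 17.05 mm² overlap (of its 172.21 mm²) is removed, clipping the outline — boundary = 44.46 mm. Overall, the cross-section is a single solid region. Total boundary length (outer) = 44.46 mm.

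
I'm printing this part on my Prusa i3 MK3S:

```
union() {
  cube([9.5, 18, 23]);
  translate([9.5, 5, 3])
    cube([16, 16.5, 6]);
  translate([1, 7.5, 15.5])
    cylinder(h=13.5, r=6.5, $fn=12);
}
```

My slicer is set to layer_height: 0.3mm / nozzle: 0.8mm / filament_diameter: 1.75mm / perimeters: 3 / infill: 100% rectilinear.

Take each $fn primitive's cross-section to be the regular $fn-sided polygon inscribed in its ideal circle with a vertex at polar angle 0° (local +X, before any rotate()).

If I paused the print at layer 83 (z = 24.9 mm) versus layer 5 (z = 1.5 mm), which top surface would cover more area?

layer 5 (z = 1.5 mm)

Layer 83 (z = 24.9): the cube does not reach this height (z outside [0, 23]); the cube at (9.5, 5) does not reach this height (z outside [3, 9]); the r=6.5 cylinder at (1, 7.5) contributes a regular 12-gon of circumradius 6.5 (area = (12/2)·6.500²·sin(360°/12) = 126.75 mm²); Combining (union): only the r=6.5 cylinder at (1, 7.5) is present, so the union is just that shape — area = 126.75 mm². So its area = 126.75 mm². Layer 5 (z = 1.5): the cube is present — its section is the full 9.5×18 rectangle (area 171.00 mm²); the cube at (9.5, 5) is not intersected at this z (z outside [3, 9]); the cylinder at (1, 7.5) is not intersected at this z (z outside [15.5, 29]); Combining (union): only the 9.5×18 cube is present, so the union is just that shape — area = 171.00 mm². So its area = 171.00 mm². Layer 5 is larger (171.00 vs 126.75 mm²).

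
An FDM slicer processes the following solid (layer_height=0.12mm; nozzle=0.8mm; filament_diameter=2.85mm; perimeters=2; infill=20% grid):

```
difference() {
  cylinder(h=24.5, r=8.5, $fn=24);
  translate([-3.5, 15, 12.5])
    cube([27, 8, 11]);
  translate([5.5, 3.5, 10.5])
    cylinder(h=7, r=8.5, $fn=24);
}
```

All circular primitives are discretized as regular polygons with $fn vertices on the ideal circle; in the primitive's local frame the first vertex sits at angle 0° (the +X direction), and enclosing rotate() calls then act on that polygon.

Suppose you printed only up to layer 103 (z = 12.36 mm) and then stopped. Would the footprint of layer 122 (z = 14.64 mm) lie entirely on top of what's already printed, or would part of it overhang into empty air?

entirely on top

Compare the two slices. At z = 12.36: the r=8.5 cylinder gives a regular 24-gon of circumradius 8.5 (constant along its height) (area = (24/2)·8.500²·sin(360°/24) = 224.40 mm²); the cube at (-3.5, 15) is not intersected at this z (z outside [12.5, 23.5]); the r=8.5 cylinder at (5.5, 3.5) contributes a regular 24-gon of circumradius 8.5 (area = (24/2)·8.500²·sin(360°/24) = 224.40 mm²); Subtracting the remaining from the first: starting from the r=8.5 cylinder (224.40 mm²), the r=8.5 cylinder at (5.5, 3.5) partially overlaps it — only the 117.00 mm² overlap (of its 224.40 mm²) is removed, clipping the outline — area = 107.40 mm². At z = 14.64: the cylinder: section is a regular 24-gon, circumradius r=8.5 (area = (24/2)·8.500²·sin(360°/24) = 224.40 mm²); the cube at (-3.5, 15) is present — its section is the full 27×8 rectangle (area 216.00 mm²); the r=8.5 cylinder at (5.5, 3.5) contributes a regular 24-gon of circumradius 8.5 (area = (24/2)·8.500²·sin(360°/24) = 224.40 mm²); Taking the first minus the rest: starting from the r=8.5 cylinder (224.40 mm²), the 27×8 cube at (-3.5, 15) misses the remaining region (no effect); the r=8.5 cylinder at (5.5, 3.5) partially overlaps it — only the 117.00 mm² overlap (of its 224.40 mm²) is removed, clipping the outline — area = 107.40 mm². Checking containment: the cross-section at z = 14.64 is a subset of the cross-section at z = 12.36.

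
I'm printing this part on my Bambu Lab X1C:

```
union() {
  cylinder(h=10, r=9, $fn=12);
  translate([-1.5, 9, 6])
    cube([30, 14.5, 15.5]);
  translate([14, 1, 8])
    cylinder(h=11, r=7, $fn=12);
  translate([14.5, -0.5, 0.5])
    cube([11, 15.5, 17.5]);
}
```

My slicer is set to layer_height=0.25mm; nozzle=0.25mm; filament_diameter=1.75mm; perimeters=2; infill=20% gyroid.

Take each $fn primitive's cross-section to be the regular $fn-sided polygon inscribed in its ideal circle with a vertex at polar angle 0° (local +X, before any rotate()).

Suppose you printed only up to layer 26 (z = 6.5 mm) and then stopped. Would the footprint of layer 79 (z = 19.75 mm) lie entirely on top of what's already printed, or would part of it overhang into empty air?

Compare the two slices. At z = 6.5: the r=9 cylinder gives a regular 12-gon of circumradius 9 (constant along its height) (area = (12/2)·9.000²·sin(360°/12) = 243.00 mm²); the cube at (-1.5, 9) is present — its section is the full 30×14.5 rectangle (area 435.00 mm²); the cylinder at (14, 1) does not reach this height (z outside [8, 19]); the 11×15.5 cube at (14.5, -0.5) contributes its full rectangle (area 170.50 mm²); Combining (union): the regions partially overlap — summed areas 848.50 mm² minus the doubly-counted overlap 66.00 mm² gives 782.50 mm² — area = 782.50 mm². At z = 19.75: the cylinder is not intersected at this z (z outside [0, 10]); the cube at (-1.5, 9) (footprint 30×14.5) is included at this height (area 435.00 mm²); the cylinder at (14, 1) is absent (z outside [8, 19]); the cube at (14.5, -0.5) is not intersected at this z (z outside [0.5, 18]); Taking the union: only the 30×14.5 cube at (-1.5, 9) is present, so the union is just that shape — area = 435.00 mm². Checking containment: the cross-section at z = 19.75 is a subset of the cross-section at z = 6.5.

entirely on top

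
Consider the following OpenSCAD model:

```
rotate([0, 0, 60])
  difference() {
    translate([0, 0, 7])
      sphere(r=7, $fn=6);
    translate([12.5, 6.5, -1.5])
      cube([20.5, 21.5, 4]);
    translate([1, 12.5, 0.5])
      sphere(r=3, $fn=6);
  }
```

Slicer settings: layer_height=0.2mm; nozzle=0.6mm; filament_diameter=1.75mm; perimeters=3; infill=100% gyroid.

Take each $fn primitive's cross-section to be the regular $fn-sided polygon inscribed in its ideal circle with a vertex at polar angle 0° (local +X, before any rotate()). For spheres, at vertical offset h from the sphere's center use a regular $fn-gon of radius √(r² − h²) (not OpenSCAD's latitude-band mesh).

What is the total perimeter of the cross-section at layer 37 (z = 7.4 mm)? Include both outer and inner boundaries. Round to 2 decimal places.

41.93 mm

At z = 7.4 mm: the r=7 sphere contributes a regular 6-gon of circumradius √(7²−0.4²) = 6.989 (perimeter = 2·6·6.989·sin(180°/6) = 41.93 mm); the cube at (12.5, 6.5) does not reach this height (z outside [-1.5, 2.5]); the sphere at (1, 12.5) is absent (|z−center|=6.900 > r=3); Taking the first minus the rest: none of the subtracted shapes is present at this height, so the r=7 sphere is unchanged — boundary = 41.93 mm; (rotated 60° about Z; rotation is an isometry so areas/perimeters/island counts are preserved). Overall, the cross-section is a single solid region. Total boundary length (outer) = 41.93 mm.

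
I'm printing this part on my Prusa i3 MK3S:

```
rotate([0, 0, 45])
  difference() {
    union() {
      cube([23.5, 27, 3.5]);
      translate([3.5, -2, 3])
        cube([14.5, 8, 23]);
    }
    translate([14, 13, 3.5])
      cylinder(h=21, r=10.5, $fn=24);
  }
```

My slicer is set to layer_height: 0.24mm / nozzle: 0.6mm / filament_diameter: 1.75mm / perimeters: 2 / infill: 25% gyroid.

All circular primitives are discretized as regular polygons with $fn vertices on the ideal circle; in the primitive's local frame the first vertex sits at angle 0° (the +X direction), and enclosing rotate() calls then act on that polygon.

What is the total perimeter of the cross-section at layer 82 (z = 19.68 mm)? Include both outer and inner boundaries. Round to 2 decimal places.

At z = 19.68 mm: the cube does not reach this height (z outside [0, 3.5]); the 14.5×8 cube at (3.5, -2) contributes its full rectangle (perimeter 45.00 mm); Taking the union: only the 14.5×8 cube at (3.5, -2) is present, so the union is just that shape — boundary = 45.00 mm; the r=10.5 cylinder at (14, 13) gives a regular 24-gon of circumradius 10.5 (constant along its height) (perimeter = 2·24·10.500·sin(180°/24) = 65.79 mm); After the difference (first − rest): starting from the result so far, the r=10.5 cylinder at (14, 13) partially overlaps it — only the 31.18 mm² overlap (of its 342.42 mm²) is removed, clipping the outline — boundary = 43.53 mm; (rotated 45° about Z; rotation is an isometry so areas/perimeters/island counts are preserved). Overall, the cross-section is a single solid region. Total boundary length (outer) = 43.53 mm.

43.53 mm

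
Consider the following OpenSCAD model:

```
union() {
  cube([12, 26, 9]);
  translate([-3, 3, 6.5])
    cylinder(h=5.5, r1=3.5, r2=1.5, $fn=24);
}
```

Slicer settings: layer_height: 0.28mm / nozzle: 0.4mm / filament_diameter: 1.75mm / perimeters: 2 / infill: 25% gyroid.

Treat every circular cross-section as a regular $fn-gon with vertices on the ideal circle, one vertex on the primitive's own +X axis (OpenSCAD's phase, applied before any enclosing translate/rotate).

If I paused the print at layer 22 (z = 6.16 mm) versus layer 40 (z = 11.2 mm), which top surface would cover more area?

layer 22 (z = 6.16 mm)

Layer 22 (z = 6.16): the 12×26 cube contributes its full rectangle (area 312.00 mm²); the cone at (-3, 3) is not intersected at this z (z outside [6.5, 12]); Merging all regions: only the 12×26 cube is present, so the union is just that shape — area = 312.00 mm². So its area = 312.00 mm². Layer 40 (z = 11.2): the cube is not intersected at this z (z outside [0, 9]); the cone at (-3, 3) contributes a regular 24-gon of circumradius 1.791 (interpolated between r1=3.5 and r2=1.5 at t=0.855) (area = (24/2)·1.791²·sin(360°/24) = 9.96 mm²); Merging all regions: only the cone at (-3, 3) is present, so the union is just that shape — area = 9.96 mm². So its area = 9.96 mm². Layer 22 is larger (312.00 vs 9.96 mm²).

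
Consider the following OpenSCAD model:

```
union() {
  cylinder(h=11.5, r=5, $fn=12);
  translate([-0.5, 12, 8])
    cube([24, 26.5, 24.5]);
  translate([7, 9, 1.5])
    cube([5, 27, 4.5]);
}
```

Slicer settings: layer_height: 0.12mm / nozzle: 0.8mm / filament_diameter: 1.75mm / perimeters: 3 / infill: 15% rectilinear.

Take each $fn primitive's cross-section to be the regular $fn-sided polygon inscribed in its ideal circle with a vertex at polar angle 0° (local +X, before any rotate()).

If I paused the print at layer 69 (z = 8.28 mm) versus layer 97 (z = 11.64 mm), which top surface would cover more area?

Layer 69 (z = 8.28): the r=5 cylinder contributes a regular 12-gon of circumradius 5 (area = (12/2)·5.000²·sin(360°/12) = 75.00 mm²); the 24×26.5 cube at (-0.5, 12) contributes its full rectangle (area 636.00 mm²); the cube at (7, 9) is not intersected at this z (z outside [1.5, 6]); Taking the union: the 2 present regions are separate (no shared area or edge), so areas and boundary lengths simply add and each stays a separate island — area = 711.00 mm². So its area = 711.00 mm². Layer 97 (z = 11.64): the cylinder is absent (z outside [0, 11.5]); the cube at (-0.5, 12) is present — its section is the full 24×26.5 rectangle (area 636.00 mm²); the cube at (7, 9) is absent (z outside [1.5, 6]); Taking the union: only the 24×26.5 cube at (-0.5, 12) is present, so the union is just that shape — area = 636.00 mm². So its area = 636.00 mm². Layer 69 is larger (711.00 vs 636.00 mm²).

layer 69 (z = 8.28 mm)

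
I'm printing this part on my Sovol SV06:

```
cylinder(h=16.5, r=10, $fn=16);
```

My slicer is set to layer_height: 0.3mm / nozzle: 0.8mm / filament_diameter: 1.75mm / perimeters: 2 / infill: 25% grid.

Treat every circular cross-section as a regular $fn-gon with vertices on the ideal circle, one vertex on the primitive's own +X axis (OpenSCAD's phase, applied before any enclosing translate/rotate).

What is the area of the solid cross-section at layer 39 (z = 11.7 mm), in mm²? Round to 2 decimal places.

At z = 11.7 mm: the r=10 cylinder contributes a regular 16-gon of circumradius 10 (area = (16/2)·10.000²·sin(360°/16) = 306.15 mm²). Overall, the cross-section is a single solid region. Net area = 306.15 mm².

306.15 mm²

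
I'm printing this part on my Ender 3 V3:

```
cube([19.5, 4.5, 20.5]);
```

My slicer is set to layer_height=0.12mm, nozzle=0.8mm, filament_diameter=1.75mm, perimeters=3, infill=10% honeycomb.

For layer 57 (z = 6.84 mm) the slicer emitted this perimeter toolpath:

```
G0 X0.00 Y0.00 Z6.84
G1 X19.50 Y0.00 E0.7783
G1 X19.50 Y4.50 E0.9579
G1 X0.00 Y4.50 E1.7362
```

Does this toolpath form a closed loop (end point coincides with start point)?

no

Start point (G0): (0.00, 0.00). End point (last G1): the path does not return to the start — open.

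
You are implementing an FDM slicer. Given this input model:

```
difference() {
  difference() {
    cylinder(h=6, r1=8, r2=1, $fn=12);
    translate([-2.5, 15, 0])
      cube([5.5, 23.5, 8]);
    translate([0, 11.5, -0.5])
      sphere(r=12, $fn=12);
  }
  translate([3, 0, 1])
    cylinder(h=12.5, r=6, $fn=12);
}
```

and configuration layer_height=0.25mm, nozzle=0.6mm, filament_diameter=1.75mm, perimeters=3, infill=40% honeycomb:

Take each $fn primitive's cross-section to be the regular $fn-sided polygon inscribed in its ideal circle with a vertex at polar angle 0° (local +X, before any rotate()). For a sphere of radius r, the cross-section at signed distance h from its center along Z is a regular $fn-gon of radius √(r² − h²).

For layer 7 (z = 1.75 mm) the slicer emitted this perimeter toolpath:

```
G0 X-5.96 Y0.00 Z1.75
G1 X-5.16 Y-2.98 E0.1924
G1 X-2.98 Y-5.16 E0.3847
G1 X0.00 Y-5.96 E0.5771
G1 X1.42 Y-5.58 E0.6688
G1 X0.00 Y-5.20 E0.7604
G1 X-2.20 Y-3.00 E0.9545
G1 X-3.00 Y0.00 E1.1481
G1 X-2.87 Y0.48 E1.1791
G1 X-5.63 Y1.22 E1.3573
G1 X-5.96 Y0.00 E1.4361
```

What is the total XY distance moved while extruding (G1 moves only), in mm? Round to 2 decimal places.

Sum the Euclidean lengths of each G1 segment: total = 23.03 mm.

23.03 mm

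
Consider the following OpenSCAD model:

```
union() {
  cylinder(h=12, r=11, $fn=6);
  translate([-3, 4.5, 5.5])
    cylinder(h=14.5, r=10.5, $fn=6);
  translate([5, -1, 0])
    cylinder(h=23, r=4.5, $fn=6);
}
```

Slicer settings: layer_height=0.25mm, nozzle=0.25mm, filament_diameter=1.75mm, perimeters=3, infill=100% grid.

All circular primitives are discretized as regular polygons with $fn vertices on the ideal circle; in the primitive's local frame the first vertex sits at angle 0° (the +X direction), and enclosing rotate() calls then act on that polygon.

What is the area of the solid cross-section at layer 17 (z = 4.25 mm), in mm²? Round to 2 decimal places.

314.37 mm²

At z = 4.25 mm: the r=11 cylinder contributes a regular 6-gon of circumradius 11 (area = (6/2)·11.000²·sin(360°/6) = 314.37 mm²); the cylinder at (-3, 4.5) is absent (z outside [5.5, 20]); the r=4.5 cylinder at (5, -1) contributes a regular 6-gon of circumradius 4.5 (area = (6/2)·4.500²·sin(360°/6) = 52.61 mm²); Taking the union: the r=4.5 cylinder at (5, -1) lies entirely inside the r=11 cylinder, so the union is just the r=11 cylinder — area = 314.37 mm². Overall, the cross-section is a single solid region. Net area = 314.37 mm².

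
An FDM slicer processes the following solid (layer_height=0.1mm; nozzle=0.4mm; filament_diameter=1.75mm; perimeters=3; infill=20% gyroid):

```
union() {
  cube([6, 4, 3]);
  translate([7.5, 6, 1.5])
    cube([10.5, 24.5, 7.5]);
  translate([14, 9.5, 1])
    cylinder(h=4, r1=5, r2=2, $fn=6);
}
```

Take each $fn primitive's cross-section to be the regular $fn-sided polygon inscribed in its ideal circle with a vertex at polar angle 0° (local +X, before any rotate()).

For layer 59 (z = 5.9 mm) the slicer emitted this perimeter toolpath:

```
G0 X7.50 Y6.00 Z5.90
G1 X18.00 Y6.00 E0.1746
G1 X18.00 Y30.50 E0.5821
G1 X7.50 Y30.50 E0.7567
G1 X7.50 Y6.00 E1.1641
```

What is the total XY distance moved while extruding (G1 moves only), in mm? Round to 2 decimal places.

Sum the Euclidean lengths of each G1 segment: total = 70.00 mm.

70.00 mm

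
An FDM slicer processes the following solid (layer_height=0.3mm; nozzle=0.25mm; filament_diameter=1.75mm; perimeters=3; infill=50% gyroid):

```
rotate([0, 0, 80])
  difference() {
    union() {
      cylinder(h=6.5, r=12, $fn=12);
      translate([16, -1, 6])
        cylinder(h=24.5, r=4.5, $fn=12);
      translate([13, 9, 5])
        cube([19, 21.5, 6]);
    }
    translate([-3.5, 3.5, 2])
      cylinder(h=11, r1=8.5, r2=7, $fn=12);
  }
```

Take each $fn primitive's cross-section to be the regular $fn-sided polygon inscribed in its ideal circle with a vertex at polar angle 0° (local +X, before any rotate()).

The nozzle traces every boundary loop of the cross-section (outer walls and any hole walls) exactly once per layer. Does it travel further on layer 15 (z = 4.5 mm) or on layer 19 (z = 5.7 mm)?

layer 19 (z = 5.7 mm)

Layer 15 (z = 4.5): the r=12 cylinder gives a regular 12-gon of circumradius 12 (constant along its height) (perimeter = 2·12·12.000·sin(180°/12) = 74.54 mm); the cylinder at (16, -1) is not intersected at this z (z outside [6, 30.5]); the cube at (13, 9) is not intersected at this z (z outside [5, 11]); Taking the union: only the r=12 cylinder is present, so the union is just that shape — boundary = 74.54 mm; the cone at (-3.5, 3.5) (r1=8.5→r2=7) has section circumradius 8.159 here — a regular 12-gon (perimeter = 2·12·8.159·sin(180°/12) = 50.68 mm); Subtracting the remaining from the first: starting from the result so far, the cone at (-3.5, 3.5) partially overlaps it — only the 188.65 mm² overlap (of its 199.71 mm²) is removed, clipping the outline — boundary = 96.55 mm; (rotated 80° about Z; rotation is an isometry so areas/perimeters/island counts are preserved). So its perimeter = 96.55 mm. Layer 19 (z = 5.7): the r=12 cylinder gives a regular 12-gon of circumradius 12 (constant along its height) (perimeter = 2·12·12.000·sin(180°/12) = 74.54 mm); the cylinder at (16, -1) is not intersected at this z (z outside [6, 30.5]); the 19×21.5 cube at (13, 9) contributes its full rectangle (perimeter 81.00 mm); Combining (union): the 2 present regions are separate (no shared area or edge), so areas and boundary lengths simply add and each stays a separate island — boundary = 155.54 mm; the cone at (-3.5, 3.5): at t=0.336 of its height the radius interpolates to r₁+(r₂−r₁)t = 7.995, giving a regular 12-gon of that circumradius (perimeter = 2·12·7.995·sin(180°/12) = 49.67 mm); After the difference (first − rest): starting from the result so far, the cone at (-3.5, 3.5) partially overlaps it — only the 183.02 mm² overlap (of its 191.78 mm²) is removed, clipping the outline — boundary = 178.05 mm; (rotated 80° about Z; rotation is an isometry so areas/perimeters/island counts are preserved). So its perimeter = 178.05 mm. Layer 19 is larger (178.05 vs 96.55 mm).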